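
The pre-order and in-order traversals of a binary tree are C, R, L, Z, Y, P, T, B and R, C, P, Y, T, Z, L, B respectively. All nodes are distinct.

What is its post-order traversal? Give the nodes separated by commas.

R, P, T, Y, Z, B, L, C

The first element of pre-order is the root; it splits in-order into left and right subtrees.
Root C: left subtree has 1 node {R}, right has 6 {P, Y, T, Z, L, B}.
  Root L: left subtree has 4 nodes {P, Y, T, Z}, right has 1 {B}.
    Root Z: left subtree has 3 nodes {P, Y, T}, right has 0 { }.
      Root Y: left subtree has 1 node {P}, right has 1 {T}.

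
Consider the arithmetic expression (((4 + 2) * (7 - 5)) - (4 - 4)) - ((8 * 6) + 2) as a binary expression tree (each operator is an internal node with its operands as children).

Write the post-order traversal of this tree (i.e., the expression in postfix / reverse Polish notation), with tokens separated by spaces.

4 2 + 7 5 - * 4 4 - - 8 6 * 2 + -

Post-order on an expression tree gives postfix notation: for each operator, emit left operand, right operand, then the operator.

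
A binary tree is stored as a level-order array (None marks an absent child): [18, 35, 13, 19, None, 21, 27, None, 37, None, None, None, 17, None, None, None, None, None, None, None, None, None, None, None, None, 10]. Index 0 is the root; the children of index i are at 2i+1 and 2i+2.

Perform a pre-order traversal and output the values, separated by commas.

Pre-order visits the node, then its left subtree, then its right subtree.
Visit 18.
At 18: go left to 35.
  Visit 35.
  At 35: go left to 19.
    Visit 19.
    At 19: no left child.
    At 19: go right to 37.
      37 is a leaf — visit 37.
  At 35: no right child.
At 18: go right to 13.
  Visit 13.
  At 13: go left to 21.
    Visit 21.
    At 21: no left child.
    At 21: go right to 17.
      Visit 17.
      At 17: go left to 10.
        10 is a leaf — visit 10.
      At 17: no right child.
  At 13: go right to 27.
    27 is a leaf — visit 27.

18, 35, 19, 37, 13, 21, 17, 10, 27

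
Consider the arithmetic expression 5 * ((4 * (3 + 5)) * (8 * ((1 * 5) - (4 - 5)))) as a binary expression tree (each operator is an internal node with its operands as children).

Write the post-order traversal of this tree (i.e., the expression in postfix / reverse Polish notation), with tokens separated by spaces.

5 4 3 5 + * 8 1 5 * 4 5 - - * * *

Post-order on an expression tree gives postfix notation: for each operator, emit left operand, right operand, then the operator.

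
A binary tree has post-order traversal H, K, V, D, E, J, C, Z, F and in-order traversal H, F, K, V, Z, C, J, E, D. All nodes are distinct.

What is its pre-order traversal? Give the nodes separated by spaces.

F H Z V K C J E D

The last element of post-order is the root; it splits in-order into left and right subtrees.
Root F: left subtree has 1 node {H}, right has 7 {K, V, Z, C, J, E, D}.
  Root Z: left subtree has 2 nodes {K, V}, right has 4 {C, J, E, D}.
    Root V: left subtree has 1 node {K}, right has 0 { }.
    Root C: left subtree has 0 nodes { }, right has 3 {J, E, D}.
      Root J: left subtree has 0 nodes { }, right has 2 {E, D}.
        Root E: left subtree has 0 nodes { }, right has 1 {D}.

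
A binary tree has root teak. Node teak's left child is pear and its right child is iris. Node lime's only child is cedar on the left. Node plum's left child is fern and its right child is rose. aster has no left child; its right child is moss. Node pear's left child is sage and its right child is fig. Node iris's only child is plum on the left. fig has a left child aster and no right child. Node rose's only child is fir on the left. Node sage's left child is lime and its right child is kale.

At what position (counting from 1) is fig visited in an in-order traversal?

8

In-order visits the left subtree, then the node, then the right subtree.
At teak: go left to pear.
  At pear: go left to sage.
    At sage: go left to lime.
      At lime: go left to cedar.
        cedar is a leaf — visit cedar.
      Visit lime.
      At lime: no right child.
    Visit sage.
    At sage: go right to kale.
      kale is a leaf — visit kale.
  Visit pear.
  At pear: go right to fig.
    At fig: go left to aster.
      At aster: no left child.
      Visit aster.
      At aster: go right to moss.
        moss is a leaf — visit moss.
    Visit fig.
    At fig: no right child.
Visit teak.
At teak: go right to iris.
  At iris: go left to plum.
    At plum: go left to fern.
      fern is a leaf — visit fern.
    Visit plum.
    At plum: go right to rose.
      At rose: go left to fir.
        fir is a leaf — visit fir.
      Visit rose.
      At rose: no right child.
  Visit iris.
  At iris: no right child.
Full in-order sequence: cedar, lime, sage, kale, pear, aster, moss, fig, teak, fern, plum, fir, rose, iris.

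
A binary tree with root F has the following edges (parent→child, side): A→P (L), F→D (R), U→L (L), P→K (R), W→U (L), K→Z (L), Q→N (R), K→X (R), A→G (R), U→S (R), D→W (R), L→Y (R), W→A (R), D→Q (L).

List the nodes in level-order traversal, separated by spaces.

F D Q W N U A L S P G Y K Z X

Level-order visits nodes level by level from the root, left to right within each level.
Level 0: F
Level 1: D
Level 2: Q, W
Level 3: N, U, A
Level 4: L, S, P, G
Level 5: Y, K
Level 6: Z, X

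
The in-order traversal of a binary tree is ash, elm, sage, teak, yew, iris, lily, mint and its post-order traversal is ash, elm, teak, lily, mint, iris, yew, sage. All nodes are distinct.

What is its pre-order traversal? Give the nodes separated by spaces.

sage elm ash yew teak iris mint lily

The last element of post-order is the root; it splits in-order into left and right subtrees.
Root sage: left subtree has 2 nodes {ash, elm}, right has 5 {teak, yew, iris, lily, mint}.
  Root elm: left subtree has 1 node {ash}, right has 0 { }.
  Root yew: left subtree has 1 node {teak}, right has 3 {iris, lily, mint}.
    Root iris: left subtree has 0 nodes { }, right has 2 {lily, mint}.
      Root mint: left subtree has 1 node {lily}, right has 0 { }.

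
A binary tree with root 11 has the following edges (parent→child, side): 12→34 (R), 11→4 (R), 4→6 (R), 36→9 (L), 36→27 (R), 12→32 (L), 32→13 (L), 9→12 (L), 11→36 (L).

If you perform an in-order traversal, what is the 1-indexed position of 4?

In-order visits the left subtree, then the node, then the right subtree.
At 11: go left to 36.
  At 36: go left to 9.
    At 9: go left to 12.
      At 12: go left to 32.
        At 32: go left to 13.
          13 is a leaf — visit 13.
        Visit 32.
        At 32: no right child.
      Visit 12.
      At 12: go right to 34.
        34 is a leaf — visit 34.
    Visit 9.
    At 9: no right child.
  Visit 36.
  At 36: go right to 27.
    27 is a leaf — visit 27.
Visit 11.
At 11: go right to 4.
  At 4: no left child.
  Visit 4.
  At 4: go right to 6.
    6 is a leaf — visit 6.
Full in-order sequence: 13, 32, 12, 34, 9, 36, 27, 11, 4, 6.

9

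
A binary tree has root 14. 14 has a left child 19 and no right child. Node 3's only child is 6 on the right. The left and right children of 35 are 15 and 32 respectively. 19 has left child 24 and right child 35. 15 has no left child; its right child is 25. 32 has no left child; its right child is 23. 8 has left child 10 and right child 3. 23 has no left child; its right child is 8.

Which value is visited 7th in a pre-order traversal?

32

Pre-order visits the node, then its left subtree, then its right subtree.
Visit 14.
At 14: go left to 19.
  Visit 19.
  At 19: go left to 24.
    24 is a leaf — visit 24.
  At 19: go right to 35.
    Visit 35.
    At 35: go left to 15.
      Visit 15.
      At 15: no left child.
      At 15: go right to 25.
        25 is a leaf — visit 25.
    At 35: go right to 32.
      Visit 32.
      At 32: no left child.
      At 32: go right to 23.
        Visit 23.
        At 23: no left child.
        At 23: go right to 8.
          Visit 8.
          At 8: go left to 10.
            10 is a leaf — visit 10.
          At 8: go right to 3.
            Visit 3.
            At 3: no left child.
            At 3: go right to 6.
              6 is a leaf — visit 6.
At 14: no right child.
Full pre-order sequence: 14, 19, 24, 35, 15, 25, 32, 23, 8, 10, 3, 6.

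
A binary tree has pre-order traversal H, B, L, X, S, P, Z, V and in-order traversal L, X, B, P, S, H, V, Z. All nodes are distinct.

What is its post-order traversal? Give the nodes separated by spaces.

The first element of pre-order is the root; it splits in-order into left and right subtrees.
Root H: left subtree has 5 nodes {L, X, B, P, S}, right has 2 {V, Z}.
  Root B: left subtree has 2 nodes {L, X}, right has 2 {P, S}.
    Root L: left subtree has 0 nodes { }, right has 1 {X}.
    Root S: left subtree has 1 node {P}, right has 0 { }.
  Root Z: left subtree has 1 node {V}, right has 0 { }.

X L P S B V Z H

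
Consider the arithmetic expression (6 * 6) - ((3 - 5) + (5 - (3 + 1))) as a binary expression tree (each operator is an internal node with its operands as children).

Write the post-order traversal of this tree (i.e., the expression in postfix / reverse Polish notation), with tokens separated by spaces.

Post-order on an expression tree gives postfix notation: for each operator, emit left operand, right operand, then the operator.

6 6 * 3 5 - 5 3 1 + - + -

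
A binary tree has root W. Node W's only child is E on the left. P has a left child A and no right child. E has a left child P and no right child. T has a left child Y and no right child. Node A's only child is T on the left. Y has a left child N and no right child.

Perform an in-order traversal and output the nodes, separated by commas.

N, Y, T, A, P, E, W

In-order visits the left subtree, then the node, then the right subtree.
At W: go left to E.
  At E: go left to P.
    At P: go left to A.
      At A: go left to T.
        At T: go left to Y.
          At Y: go left to N.
            N is a leaf — visit N.
          Visit Y.
          At Y: no right child.
        Visit T.
        At T: no right child.
      Visit A.
      At A: no right child.
    Visit P.
    At P: no right child.
  Visit E.
  At E: no right child.
Visit W.
At W: no right child.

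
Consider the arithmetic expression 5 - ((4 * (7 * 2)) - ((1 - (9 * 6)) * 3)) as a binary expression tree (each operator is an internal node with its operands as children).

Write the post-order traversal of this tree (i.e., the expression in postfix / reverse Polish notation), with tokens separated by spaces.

5 4 7 2 * * 1 9 6 * - 3 * - -

Post-order on an expression tree gives postfix notation: for each operator, emit left operand, right operand, then the operator.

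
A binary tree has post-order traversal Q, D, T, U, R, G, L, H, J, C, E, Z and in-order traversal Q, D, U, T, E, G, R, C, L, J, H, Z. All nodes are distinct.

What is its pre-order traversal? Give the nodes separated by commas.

The last element of post-order is the root; it splits in-order into left and right subtrees.
Root Z: left subtree has 11 nodes {Q, D, U, T, E, G, R, C, L, J, H}, right has 0 { }.
  Root E: left subtree has 4 nodes {Q, D, U, T}, right has 6 {G, R, C, L, J, H}.
    Root U: left subtree has 2 nodes {Q, D}, right has 1 {T}.
      Root D: left subtree has 1 node {Q}, right has 0 { }.
    Root C: left subtree has 2 nodes {G, R}, right has 3 {L, J, H}.
      Root G: left subtree has 0 nodes { }, right has 1 {R}.
      Root J: left subtree has 1 node {L}, right has 1 {H}.

Z, E, U, D, Q, T, C, G, R, J, L, H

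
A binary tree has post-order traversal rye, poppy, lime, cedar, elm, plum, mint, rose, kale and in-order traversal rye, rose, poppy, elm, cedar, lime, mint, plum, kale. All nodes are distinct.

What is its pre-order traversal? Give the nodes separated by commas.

The last element of post-order is the root; it splits in-order into left and right subtrees.
Root kale: left subtree has 8 nodes {rye, rose, poppy, elm, cedar, lime, mint, plum}, right has 0 { }.
  Root rose: left subtree has 1 node {rye}, right has 6 {poppy, elm, cedar, lime, mint, plum}.
    Root mint: left subtree has 4 nodes {poppy, elm, cedar, lime}, right has 1 {plum}.
      Root elm: left subtree has 1 node {poppy}, right has 2 {cedar, lime}.
        Root cedar: left subtree has 0 nodes { }, right has 1 {lime}.

kale, rose, rye, mint, elm, poppy, cedar, lime, plum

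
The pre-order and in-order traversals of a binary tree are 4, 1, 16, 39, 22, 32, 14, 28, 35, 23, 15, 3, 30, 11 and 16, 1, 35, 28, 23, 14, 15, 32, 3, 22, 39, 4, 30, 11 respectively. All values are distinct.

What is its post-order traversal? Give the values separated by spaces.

16 35 23 28 15 14 3 32 22 39 1 11 30 4

The first element of pre-order is the root; it splits in-order into left and right subtrees.
Root 4: left subtree has 11 nodes {16, 1, 35, 28, 23, 14, 15, 32, 3, 22, 39}, right has 2 {30, 11}.
  Root 1: left subtree has 1 node {16}, right has 9 {35, 28, 23, 14, 15, 32, 3, 22, 39}.
    Root 39: left subtree has 8 nodes {35, 28, 23, 14, 15, 32, 3, 22}, right has 0 { }.
      Root 22: left subtree has 7 nodes {35, 28, 23, 14, 15, 32, 3}, right has 0 { }.
        Root 32: left subtree has 5 nodes {35, 28, 23, 14, 15}, right has 1 {3}.
          Root 14: left subtree has 3 nodes {35, 28, 23}, right has 1 {15}.
            Root 28: left subtree has 1 node {35}, right has 1 {23}.
  Root 30: left subtree has 0 nodes { }, right has 1 {11}.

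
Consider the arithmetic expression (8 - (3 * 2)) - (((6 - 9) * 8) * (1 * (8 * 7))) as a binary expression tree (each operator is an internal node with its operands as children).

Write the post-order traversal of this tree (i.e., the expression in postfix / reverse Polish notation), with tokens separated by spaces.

8 3 2 * - 6 9 - 8 * 1 8 7 * * * -

Post-order on an expression tree gives postfix notation: for each operator, emit left operand, right operand, then the operator.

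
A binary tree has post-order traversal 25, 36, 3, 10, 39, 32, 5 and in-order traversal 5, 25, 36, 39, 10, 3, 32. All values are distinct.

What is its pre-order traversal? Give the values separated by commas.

5, 32, 39, 36, 25, 10, 3

The last element of post-order is the root; it splits in-order into left and right subtrees.
Root 5: left subtree has 0 nodes { }, right has 6 {25, 36, 39, 10, 3, 32}.
  Root 32: left subtree has 5 nodes {25, 36, 39, 10, 3}, right has 0 { }.
    Root 39: left subtree has 2 nodes {25, 36}, right has 2 {10, 3}.
      Root 36: left subtree has 1 node {25}, right has 0 { }.
      Root 10: left subtree has 0 nodes { }, right has 1 {3}.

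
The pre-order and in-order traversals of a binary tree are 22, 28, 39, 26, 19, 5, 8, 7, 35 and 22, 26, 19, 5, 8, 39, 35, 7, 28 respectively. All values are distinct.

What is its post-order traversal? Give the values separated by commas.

The first element of pre-order is the root; it splits in-order into left and right subtrees.
Root 22: left subtree has 0 nodes { }, right has 8 {26, 19, 5, 8, 39, 35, 7, 28}.
  Root 28: left subtree has 7 nodes {26, 19, 5, 8, 39, 35, 7}, right has 0 { }.
    Root 39: left subtree has 4 nodes {26, 19, 5, 8}, right has 2 {35, 7}.
      Root 26: left subtree has 0 nodes { }, right has 3 {19, 5, 8}.
        Root 19: left subtree has 0 nodes { }, right has 2 {5, 8}.
          Root 5: left subtree has 0 nodes { }, right has 1 {8}.
      Root 7: left subtree has 1 node {35}, right has 0 { }.

8, 5, 19, 26, 35, 7, 39, 28, 22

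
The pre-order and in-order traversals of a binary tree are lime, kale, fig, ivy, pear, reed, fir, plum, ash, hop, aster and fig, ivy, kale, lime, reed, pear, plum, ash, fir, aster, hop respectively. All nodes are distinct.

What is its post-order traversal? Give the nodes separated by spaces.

ivy fig kale reed ash plum aster hop fir pear lime

The first element of pre-order is the root; it splits in-order into left and right subtrees.
Root lime: left subtree has 3 nodes {fig, ivy, kale}, right has 7 {reed, pear, plum, ash, fir, aster, hop}.
  Root kale: left subtree has 2 nodes {fig, ivy}, right has 0 { }.
    Root fig: left subtree has 0 nodes { }, right has 1 {ivy}.
  Root pear: left subtree has 1 node {reed}, right has 5 {plum, ash, fir, aster, hop}.
    Root fir: left subtree has 2 nodes {plum, ash}, right has 2 {aster, hop}.
      Root plum: left subtree has 0 nodes { }, right has 1 {ash}.
      Root hop: left subtree has 1 node {aster}, right has 0 { }.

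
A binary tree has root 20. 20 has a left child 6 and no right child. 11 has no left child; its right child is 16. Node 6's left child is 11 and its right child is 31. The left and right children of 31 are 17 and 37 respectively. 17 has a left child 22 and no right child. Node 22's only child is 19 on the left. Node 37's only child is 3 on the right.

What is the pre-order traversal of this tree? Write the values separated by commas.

Pre-order visits the node, then its left subtree, then its right subtree.
Visit 20.
At 20: go left to 6.
  Visit 6.
  At 6: go left to 11.
    Visit 11.
    At 11: no left child.
    At 11: go right to 16.
      16 is a leaf — visit 16.
  At 6: go right to 31.
    Visit 31.
    At 31: go left to 17.
      Visit 17.
      At 17: go left to 22.
        Visit 22.
        At 22: go left to 19.
          19 is a leaf — visit 19.
        At 22: no right child.
      At 17: no right child.
    At 31: go right to 37.
      Visit 37.
      At 37: no left child.
      At 37: go right to 3.
        3 is a leaf — visit 3.
At 20: no right child.

20, 6, 11, 16, 31, 17, 22, 19, 37, 3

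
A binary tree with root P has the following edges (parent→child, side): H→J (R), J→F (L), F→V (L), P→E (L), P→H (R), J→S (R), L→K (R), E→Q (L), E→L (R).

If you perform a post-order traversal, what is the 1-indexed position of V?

Post-order visits the left subtree, then the right subtree, then the node.
At P: go left to E.
  At E: go left to Q.
    Q is a leaf — visit Q.
  At E: go right to L.
    At L: no left child.
    At L: go right to K.
      K is a leaf — visit K.
    Visit L.
  Visit E.
At P: go right to H.
  At H: no left child.
  At H: go right to J.
    At J: go left to F.
      At F: go left to V.
        V is a leaf — visit V.
      At F: no right child.
      Visit F.
    At J: go right to S.
      S is a leaf — visit S.
    Visit J.
  Visit H.
Visit P.
Full post-order sequence: Q, K, L, E, V, F, S, J, H, P.

5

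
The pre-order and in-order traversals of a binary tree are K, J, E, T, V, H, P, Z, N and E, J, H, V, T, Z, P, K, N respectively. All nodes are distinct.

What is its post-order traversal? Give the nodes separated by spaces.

E H V Z P T J N K

The first element of pre-order is the root; it splits in-order into left and right subtrees.
Root K: left subtree has 7 nodes {E, J, H, V, T, Z, P}, right has 1 {N}.
  Root J: left subtree has 1 node {E}, right has 5 {H, V, T, Z, P}.
    Root T: left subtree has 2 nodes {H, V}, right has 2 {Z, P}.
      Root V: left subtree has 1 node {H}, right has 0 { }.
      Root P: left subtree has 1 node {Z}, right has 0 { }.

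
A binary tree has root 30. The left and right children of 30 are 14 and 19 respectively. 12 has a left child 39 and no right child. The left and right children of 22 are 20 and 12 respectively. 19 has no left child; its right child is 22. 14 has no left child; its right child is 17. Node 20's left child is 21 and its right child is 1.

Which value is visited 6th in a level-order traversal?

20

Level-order visits nodes level by level from the root, left to right within each level.
Level 0: 30
Level 1: 14, 19
Level 2: 17, 22
Level 3: 20, 12
Level 4: 21, 1, 39
Full level-order sequence: 30, 14, 19, 17, 22, 20, 12, 21, 1, 39.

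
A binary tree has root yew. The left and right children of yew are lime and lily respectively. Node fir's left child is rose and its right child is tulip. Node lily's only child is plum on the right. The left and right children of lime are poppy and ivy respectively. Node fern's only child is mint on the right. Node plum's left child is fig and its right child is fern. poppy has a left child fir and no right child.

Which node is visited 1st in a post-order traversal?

rose

Post-order visits the left subtree, then the right subtree, then the node.
At yew: go left to lime.
  At lime: go left to poppy.
    At poppy: go left to fir.
      At fir: go left to rose.
        rose is a leaf — visit rose.
      At fir: go right to tulip.
        tulip is a leaf — visit tulip.
      Visit fir.
    At poppy: no right child.
    Visit poppy.
  At lime: go right to ivy.
    ivy is a leaf — visit ivy.
  Visit lime.
At yew: go right to lily.
  At lily: no left child.
  At lily: go right to plum.
    At plum: go left to fig.
      fig is a leaf — visit fig.
    At plum: go right to fern.
      At fern: no left child.
      At fern: go right to mint.
        mint is a leaf — visit mint.
      Visit fern.
    Visit plum.
  Visit lily.
Visit yew.
Full post-order sequence: rose, tulip, fir, poppy, ivy, lime, fig, mint, fern, plum, lily, yew.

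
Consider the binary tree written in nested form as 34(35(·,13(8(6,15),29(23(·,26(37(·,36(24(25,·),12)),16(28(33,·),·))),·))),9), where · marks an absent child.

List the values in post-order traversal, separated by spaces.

6 15 8 25 24 12 36 37 33 28 16 26 23 29 13 35 9 34

Post-order visits the left subtree, then the right subtree, then the node.
At 34: go left to 35.
  At 35: no left child.
  At 35: go right to 13.
    At 13: go left to 8.
      At 8: go left to 6.
        6 is a leaf — visit 6.
      At 8: go right to 15.
        15 is a leaf — visit 15.
      Visit 8.
    At 13: go right to 29.
      At 29: go left to 23.
        At 23: no left child.
        At 23: go right to 26.
          At 26: go left to 37.
            At 37: no left child.
            At 37: go right to 36.
              At 36: go left to 24.
                At 24: go left to 25.
                  25 is a leaf — visit 25.
                At 24: no right child.
                Visit 24.
              At 36: go right to 12.
                12 is a leaf — visit 12.
              Visit 36.
            Visit 37.
          At 26: go right to 16.
            At 16: go left to 28.
              At 28: go left to 33.
                33 is a leaf — visit 33.
              At 28: no right child.
              Visit 28.
            At 16: no right child.
            Visit 16.
          Visit 26.
        Visit 23.
      At 29: no right child.
      Visit 29.
    Visit 13.
  Visit 35.
At 34: go right to 9.
  9 is a leaf — visit 9.
Visit 34.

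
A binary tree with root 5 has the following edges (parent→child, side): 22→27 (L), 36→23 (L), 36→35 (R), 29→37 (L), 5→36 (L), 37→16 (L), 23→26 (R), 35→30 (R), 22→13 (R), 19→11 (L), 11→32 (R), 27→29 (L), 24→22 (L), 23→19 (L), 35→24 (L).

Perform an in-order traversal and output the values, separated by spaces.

11 32 19 23 26 36 16 37 29 27 22 13 24 35 30 5

In-order visits the left subtree, then the node, then the right subtree.
At 5: go left to 36.
  At 36: go left to 23.
    At 23: go left to 19.
      At 19: go left to 11.
        At 11: no left child.
        Visit 11.
        At 11: go right to 32.
          32 is a leaf — visit 32.
      Visit 19.
      At 19: no right child.
    Visit 23.
    At 23: go right to 26.
      26 is a leaf — visit 26.
  Visit 36.
  At 36: go right to 35.
    At 35: go left to 24.
      At 24: go left to 22.
        At 22: go left to 27.
          At 27: go left to 29.
            At 29: go left to 37.
              At 37: go left to 16.
                16 is a leaf — visit 16.
              Visit 37.
              At 37: no right child.
            Visit 29.
            At 29: no right child.
          Visit 27.
          At 27: no right child.
        Visit 22.
        At 22: go right to 13.
          13 is a leaf — visit 13.
      Visit 24.
      At 24: no right child.
    Visit 35.
    At 35: go right to 30.
      30 is a leaf — visit 30.
Visit 5.
At 5: no right child.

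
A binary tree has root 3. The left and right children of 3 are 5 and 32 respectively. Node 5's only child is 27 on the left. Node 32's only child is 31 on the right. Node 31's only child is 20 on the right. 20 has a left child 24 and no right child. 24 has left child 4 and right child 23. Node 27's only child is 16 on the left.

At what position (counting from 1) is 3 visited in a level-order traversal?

Level-order visits nodes level by level from the root, left to right within each level.
Level 0: 3
Level 1: 5, 32
Level 2: 27, 31
Level 3: 16, 20
Level 4: 24
Level 5: 4, 23
Full level-order sequence: 3, 5, 32, 27, 31, 16, 20, 24, 4, 23.

1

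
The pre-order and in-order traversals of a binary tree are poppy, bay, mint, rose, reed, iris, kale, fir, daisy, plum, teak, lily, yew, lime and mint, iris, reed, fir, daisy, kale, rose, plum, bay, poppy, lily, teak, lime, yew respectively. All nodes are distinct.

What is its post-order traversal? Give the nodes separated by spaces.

The first element of pre-order is the root; it splits in-order into left and right subtrees.
Root poppy: left subtree has 9 nodes {mint, iris, reed, fir, daisy, kale, rose, plum, bay}, right has 4 {lily, teak, lime, yew}.
  Root bay: left subtree has 8 nodes {mint, iris, reed, fir, daisy, kale, rose, plum}, right has 0 { }.
    Root mint: left subtree has 0 nodes { }, right has 7 {iris, reed, fir, daisy, kale, rose, plum}.
      Root rose: left subtree has 5 nodes {iris, reed, fir, daisy, kale}, right has 1 {plum}.
        Root reed: left subtree has 1 node {iris}, right has 3 {fir, daisy, kale}.
          Root kale: left subtree has 2 nodes {fir, daisy}, right has 0 { }.
            Root fir: left subtree has 0 nodes { }, right has 1 {daisy}.
  Root teak: left subtree has 1 node {lily}, right has 2 {lime, yew}.
    Root yew: left subtree has 1 node {lime}, right has 0 { }.

iris daisy fir kale reed plum rose mint bay lily lime yew teak poppy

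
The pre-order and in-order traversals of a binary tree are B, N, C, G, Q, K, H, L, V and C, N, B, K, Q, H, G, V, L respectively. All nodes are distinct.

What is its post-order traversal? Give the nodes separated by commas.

The first element of pre-order is the root; it splits in-order into left and right subtrees.
Root B: left subtree has 2 nodes {C, N}, right has 6 {K, Q, H, G, V, L}.
  Root N: left subtree has 1 node {C}, right has 0 { }.
  Root G: left subtree has 3 nodes {K, Q, H}, right has 2 {V, L}.
    Root Q: left subtree has 1 node {K}, right has 1 {H}.
    Root L: left subtree has 1 node {V}, right has 0 { }.

C, N, K, H, Q, V, L, G, B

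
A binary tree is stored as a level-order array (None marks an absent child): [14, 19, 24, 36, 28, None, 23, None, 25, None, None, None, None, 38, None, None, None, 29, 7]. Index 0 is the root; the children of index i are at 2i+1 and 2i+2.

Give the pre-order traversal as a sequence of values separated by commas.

14, 19, 36, 25, 29, 7, 28, 24, 23, 38

Pre-order visits the node, then its left subtree, then its right subtree.
Visit 14.
At 14: go left to 19.
  Visit 19.
  At 19: go left to 36.
    Visit 36.
    At 36: no left child.
    At 36: go right to 25.
      Visit 25.
      At 25: go left to 29.
        29 is a leaf — visit 29.
      At 25: go right to 7.
        7 is a leaf — visit 7.
  At 19: go right to 28.
    28 is a leaf — visit 28.
At 14: go right to 24.
  Visit 24.
  At 24: no left child.
  At 24: go right to 23.
    Visit 23.
    At 23: go left to 38.
      38 is a leaf — visit 38.
    At 23: no right child.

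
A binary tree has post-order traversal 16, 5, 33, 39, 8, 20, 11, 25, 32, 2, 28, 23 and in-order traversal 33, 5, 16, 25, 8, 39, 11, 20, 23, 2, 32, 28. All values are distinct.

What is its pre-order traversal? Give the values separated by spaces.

The last element of post-order is the root; it splits in-order into left and right subtrees.
Root 23: left subtree has 8 nodes {33, 5, 16, 25, 8, 39, 11, 20}, right has 3 {2, 32, 28}.
  Root 25: left subtree has 3 nodes {33, 5, 16}, right has 4 {8, 39, 11, 20}.
    Root 33: left subtree has 0 nodes { }, right has 2 {5, 16}.
      Root 5: left subtree has 0 nodes { }, right has 1 {16}.
    Root 11: left subtree has 2 nodes {8, 39}, right has 1 {20}.
      Root 8: left subtree has 0 nodes { }, right has 1 {39}.
  Root 28: left subtree has 2 nodes {2, 32}, right has 0 { }.
    Root 2: left subtree has 0 nodes { }, right has 1 {32}.

23 25 33 5 16 11 8 39 20 28 2 32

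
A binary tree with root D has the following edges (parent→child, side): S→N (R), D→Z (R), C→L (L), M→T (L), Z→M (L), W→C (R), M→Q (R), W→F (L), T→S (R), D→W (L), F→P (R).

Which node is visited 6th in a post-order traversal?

N

Post-order visits the left subtree, then the right subtree, then the node.
At D: go left to W.
  At W: go left to F.
    At F: no left child.
    At F: go right to P.
      P is a leaf — visit P.
    Visit F.
  At W: go right to C.
    At C: go left to L.
      L is a leaf — visit L.
    At C: no right child.
    Visit C.
  Visit W.
At D: go right to Z.
  At Z: go left to M.
    At M: go left to T.
      At T: no left child.
      At T: go right to S.
        At S: no left child.
        At S: go right to N.
          N is a leaf — visit N.
        Visit S.
      Visit T.
    At M: go right to Q.
      Q is a leaf — visit Q.
    Visit M.
  At Z: no right child.
  Visit Z.
Visit D.
Full post-order sequence: P, F, L, C, W, N, S, T, Q, M, Z, D.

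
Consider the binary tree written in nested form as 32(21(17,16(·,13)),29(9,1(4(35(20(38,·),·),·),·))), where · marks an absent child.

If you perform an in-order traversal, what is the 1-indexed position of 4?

In-order visits the left subtree, then the node, then the right subtree.
At 32: go left to 21.
  At 21: go left to 17.
    17 is a leaf — visit 17.
  Visit 21.
  At 21: go right to 16.
    At 16: no left child.
    Visit 16.
    At 16: go right to 13.
      13 is a leaf — visit 13.
Visit 32.
At 32: go right to 29.
  At 29: go left to 9.
    9 is a leaf — visit 9.
  Visit 29.
  At 29: go right to 1.
    At 1: go left to 4.
      At 4: go left to 35.
        At 35: go left to 20.
          At 20: go left to 38.
            38 is a leaf — visit 38.
          Visit 20.
          At 20: no right child.
        Visit 35.
        At 35: no right child.
      Visit 4.
      At 4: no right child.
    Visit 1.
    At 1: no right child.
Full in-order sequence: 17, 21, 16, 13, 32, 9, 29, 38, 20, 35, 4, 1.

11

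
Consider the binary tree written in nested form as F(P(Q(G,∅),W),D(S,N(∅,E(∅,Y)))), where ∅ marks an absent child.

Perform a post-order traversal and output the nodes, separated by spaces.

Post-order visits the left subtree, then the right subtree, then the node.
At F: go left to P.
  At P: go left to Q.
    At Q: go left to G.
      G is a leaf — visit G.
    At Q: no right child.
    Visit Q.
  At P: go right to W.
    W is a leaf — visit W.
  Visit P.
At F: go right to D.
  At D: go left to S.
    S is a leaf — visit S.
  At D: go right to N.
    At N: no left child.
    At N: go right to E.
      At E: no left child.
      At E: go right to Y.
        Y is a leaf — visit Y.
      Visit E.
    Visit N.
  Visit D.
Visit F.

G Q W P S Y E N D F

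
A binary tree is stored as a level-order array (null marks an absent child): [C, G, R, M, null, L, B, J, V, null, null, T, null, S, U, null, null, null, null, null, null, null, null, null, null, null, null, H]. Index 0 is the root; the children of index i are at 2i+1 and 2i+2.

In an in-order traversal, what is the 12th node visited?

In-order visits the left subtree, then the node, then the right subtree.
At C: go left to G.
  At G: go left to M.
    At M: go left to J.
      J is a leaf — visit J.
    Visit M.
    At M: go right to V.
      V is a leaf — visit V.
  Visit G.
  At G: no right child.
Visit C.
At C: go right to R.
  At R: go left to L.
    At L: go left to T.
      T is a leaf — visit T.
    Visit L.
    At L: no right child.
  Visit R.
  At R: go right to B.
    At B: go left to S.
      At S: go left to H.
        H is a leaf — visit H.
      Visit S.
      At S: no right child.
    Visit B.
    At B: go right to U.
      U is a leaf — visit U.
Full in-order sequence: J, M, V, G, C, T, L, R, H, S, B, U.

U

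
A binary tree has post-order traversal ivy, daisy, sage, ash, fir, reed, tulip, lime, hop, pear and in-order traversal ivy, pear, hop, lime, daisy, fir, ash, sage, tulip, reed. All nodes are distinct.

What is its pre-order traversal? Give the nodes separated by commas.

The last element of post-order is the root; it splits in-order into left and right subtrees.
Root pear: left subtree has 1 node {ivy}, right has 8 {hop, lime, daisy, fir, ash, sage, tulip, reed}.
  Root hop: left subtree has 0 nodes { }, right has 7 {lime, daisy, fir, ash, sage, tulip, reed}.
    Root lime: left subtree has 0 nodes { }, right has 6 {daisy, fir, ash, sage, tulip, reed}.
      Root tulip: left subtree has 4 nodes {daisy, fir, ash, sage}, right has 1 {reed}.
        Root fir: left subtree has 1 node {daisy}, right has 2 {ash, sage}.
          Root ash: left subtree has 0 nodes { }, right has 1 {sage}.

pear, ivy, hop, lime, tulip, fir, daisy, ash, sage, reed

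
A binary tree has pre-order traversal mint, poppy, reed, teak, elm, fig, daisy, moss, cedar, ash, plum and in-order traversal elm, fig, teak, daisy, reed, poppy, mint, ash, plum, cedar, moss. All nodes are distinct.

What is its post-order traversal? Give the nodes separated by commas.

The first element of pre-order is the root; it splits in-order into left and right subtrees.
Root mint: left subtree has 6 nodes {elm, fig, teak, daisy, reed, poppy}, right has 4 {ash, plum, cedar, moss}.
  Root poppy: left subtree has 5 nodes {elm, fig, teak, daisy, reed}, right has 0 { }.
    Root reed: left subtree has 4 nodes {elm, fig, teak, daisy}, right has 0 { }.
      Root teak: left subtree has 2 nodes {elm, fig}, right has 1 {daisy}.
        Root elm: left subtree has 0 nodes { }, right has 1 {fig}.
  Root moss: left subtree has 3 nodes {ash, plum, cedar}, right has 0 { }.
    Root cedar: left subtree has 2 nodes {ash, plum}, right has 0 { }.
      Root ash: left subtree has 0 nodes { }, right has 1 {plum}.

fig, elm, daisy, teak, reed, poppy, plum, ash, cedar, moss, mint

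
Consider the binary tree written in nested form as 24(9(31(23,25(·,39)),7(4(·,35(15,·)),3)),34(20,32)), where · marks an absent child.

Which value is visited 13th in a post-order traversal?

34

Post-order visits the left subtree, then the right subtree, then the node.
At 24: go left to 9.
  At 9: go left to 31.
    At 31: go left to 23.
      23 is a leaf — visit 23.
    At 31: go right to 25.
      At 25: no left child.
      At 25: go right to 39.
        39 is a leaf — visit 39.
      Visit 25.
    Visit 31.
  At 9: go right to 7.
    At 7: go left to 4.
      At 4: no left child.
      At 4: go right to 35.
        At 35: go left to 15.
          15 is a leaf — visit 15.
        At 35: no right child.
        Visit 35.
      Visit 4.
    At 7: go right to 3.
      3 is a leaf — visit 3.
    Visit 7.
  Visit 9.
At 24: go right to 34.
  At 34: go left to 20.
    20 is a leaf — visit 20.
  At 34: go right to 32.
    32 is a leaf — visit 32.
  Visit 34.
Visit 24.
Full post-order sequence: 23, 39, 25, 31, 15, 35, 4, 3, 7, 9, 20, 32, 34, 24.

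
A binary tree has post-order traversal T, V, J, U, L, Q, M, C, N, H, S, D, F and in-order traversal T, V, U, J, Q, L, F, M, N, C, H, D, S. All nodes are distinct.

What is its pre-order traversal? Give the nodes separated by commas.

F, Q, U, V, T, J, L, D, H, N, M, C, S

The last element of post-order is the root; it splits in-order into left and right subtrees.
Root F: left subtree has 6 nodes {T, V, U, J, Q, L}, right has 6 {M, N, C, H, D, S}.
  Root Q: left subtree has 4 nodes {T, V, U, J}, right has 1 {L}.
    Root U: left subtree has 2 nodes {T, V}, right has 1 {J}.
      Root V: left subtree has 1 node {T}, right has 0 { }.
  Root D: left subtree has 4 nodes {M, N, C, H}, right has 1 {S}.
    Root H: left subtree has 3 nodes {M, N, C}, right has 0 { }.
      Root N: left subtree has 1 node {M}, right has 1 {C}.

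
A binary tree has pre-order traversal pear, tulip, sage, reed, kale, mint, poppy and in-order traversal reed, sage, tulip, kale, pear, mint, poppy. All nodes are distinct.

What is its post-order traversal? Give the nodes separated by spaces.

The first element of pre-order is the root; it splits in-order into left and right subtrees.
Root pear: left subtree has 4 nodes {reed, sage, tulip, kale}, right has 2 {mint, poppy}.
  Root tulip: left subtree has 2 nodes {reed, sage}, right has 1 {kale}.
    Root sage: left subtree has 1 node {reed}, right has 0 { }.
  Root mint: left subtree has 0 nodes { }, right has 1 {poppy}.

reed sage kale tulip poppy mint pear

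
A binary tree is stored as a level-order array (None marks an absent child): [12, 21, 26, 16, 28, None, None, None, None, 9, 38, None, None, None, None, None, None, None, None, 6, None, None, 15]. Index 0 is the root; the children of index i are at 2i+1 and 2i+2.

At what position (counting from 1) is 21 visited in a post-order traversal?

Post-order visits the left subtree, then the right subtree, then the node.
At 12: go left to 21.
  At 21: go left to 16.
    16 is a leaf — visit 16.
  At 21: go right to 28.
    At 28: go left to 9.
      At 9: go left to 6.
        6 is a leaf — visit 6.
      At 9: no right child.
      Visit 9.
    At 28: go right to 38.
      At 38: no left child.
      At 38: go right to 15.
        15 is a leaf — visit 15.
      Visit 38.
    Visit 28.
  Visit 21.
At 12: go right to 26.
  26 is a leaf — visit 26.
Visit 12.
Full post-order sequence: 16, 6, 9, 15, 38, 28, 21, 26, 12.

7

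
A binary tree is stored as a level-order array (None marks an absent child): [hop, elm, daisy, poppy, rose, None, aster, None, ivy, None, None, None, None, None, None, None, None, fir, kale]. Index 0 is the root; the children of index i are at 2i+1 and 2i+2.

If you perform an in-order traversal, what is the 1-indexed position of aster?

In-order visits the left subtree, then the node, then the right subtree.
At hop: go left to elm.
  At elm: go left to poppy.
    At poppy: no left child.
    Visit poppy.
    At poppy: go right to ivy.
      At ivy: go left to fir.
        fir is a leaf — visit fir.
      Visit ivy.
      At ivy: go right to kale.
        kale is a leaf — visit kale.
  Visit elm.
  At elm: go right to rose.
    rose is a leaf — visit rose.
Visit hop.
At hop: go right to daisy.
  At daisy: no left child.
  Visit daisy.
  At daisy: go right to aster.
    aster is a leaf — visit aster.
Full in-order sequence: poppy, fir, ivy, kale, elm, rose, hop, daisy, aster.

9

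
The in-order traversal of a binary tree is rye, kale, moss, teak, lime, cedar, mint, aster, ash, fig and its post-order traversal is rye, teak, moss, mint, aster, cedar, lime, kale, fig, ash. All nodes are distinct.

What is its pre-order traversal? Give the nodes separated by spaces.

ash kale rye lime moss teak cedar aster mint fig

The last element of post-order is the root; it splits in-order into left and right subtrees.
Root ash: left subtree has 8 nodes {rye, kale, moss, teak, lime, cedar, mint, aster}, right has 1 {fig}.
  Root kale: left subtree has 1 node {rye}, right has 6 {moss, teak, lime, cedar, mint, aster}.
    Root lime: left subtree has 2 nodes {moss, teak}, right has 3 {cedar, mint, aster}.
      Root moss: left subtree has 0 nodes { }, right has 1 {teak}.
      Root cedar: left subtree has 0 nodes { }, right has 2 {mint, aster}.
        Root aster: left subtree has 1 node {mint}, right has 0 { }.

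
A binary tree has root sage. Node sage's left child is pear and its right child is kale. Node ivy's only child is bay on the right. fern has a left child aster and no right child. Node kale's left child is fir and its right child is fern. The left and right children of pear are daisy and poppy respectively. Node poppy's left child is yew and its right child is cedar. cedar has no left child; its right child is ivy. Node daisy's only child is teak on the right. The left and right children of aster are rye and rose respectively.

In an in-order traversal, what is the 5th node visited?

poppy

In-order visits the left subtree, then the node, then the right subtree.
At sage: go left to pear.
  At pear: go left to daisy.
    At daisy: no left child.
    Visit daisy.
    At daisy: go right to teak.
      teak is a leaf — visit teak.
  Visit pear.
  At pear: go right to poppy.
    At poppy: go left to yew.
      yew is a leaf — visit yew.
    Visit poppy.
    At poppy: go right to cedar.
      At cedar: no left child.
      Visit cedar.
      At cedar: go right to ivy.
        At ivy: no left child.
        Visit ivy.
        At ivy: go right to bay.
          bay is a leaf — visit bay.
Visit sage.
At sage: go right to kale.
  At kale: go left to fir.
    fir is a leaf — visit fir.
  Visit kale.
  At kale: go right to fern.
    At fern: go left to aster.
      At aster: go left to rye.
        rye is a leaf — visit rye.
      Visit aster.
      At aster: go right to rose.
        rose is a leaf — visit rose.
    Visit fern.
    At fern: no right child.
Full in-order sequence: daisy, teak, pear, yew, poppy, cedar, ivy, bay, sage, fir, kale, rye, aster, rose, fern.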